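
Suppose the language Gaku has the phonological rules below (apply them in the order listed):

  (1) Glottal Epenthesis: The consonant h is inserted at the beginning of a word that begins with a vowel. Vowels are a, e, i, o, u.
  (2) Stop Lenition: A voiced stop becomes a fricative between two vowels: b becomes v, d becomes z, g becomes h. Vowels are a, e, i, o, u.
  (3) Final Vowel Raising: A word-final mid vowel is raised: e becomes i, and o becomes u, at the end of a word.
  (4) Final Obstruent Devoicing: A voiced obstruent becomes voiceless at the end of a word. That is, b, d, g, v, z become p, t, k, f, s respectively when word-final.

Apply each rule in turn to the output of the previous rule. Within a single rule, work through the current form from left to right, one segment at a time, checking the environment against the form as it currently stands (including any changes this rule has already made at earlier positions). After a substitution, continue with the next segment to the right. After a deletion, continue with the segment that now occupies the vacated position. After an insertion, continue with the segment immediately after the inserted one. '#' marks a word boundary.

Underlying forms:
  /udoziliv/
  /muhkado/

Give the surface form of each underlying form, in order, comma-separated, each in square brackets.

/udoziliv/:
  (1) Glottal Epenthesis: [udoziliv] → [hudoziliv]
  (2) Stop Lenition: [hudoziliv] → [huzoziliv]
  (3) Final Vowel Raising: no change — [huzoziliv]
  (4) Final Obstruent Devoicing: [huzoziliv] → [huzozilif]
/muhkado/:
  (1) Glottal Epenthesis: no change — [muhkado]
  (2) Stop Lenition: [muhkado] → [muhkazo]
  (3) Final Vowel Raising: [muhkazo] → [muhkazu]
  (4) Final Obstruent Devoicing: no change — [muhkazu]

[huzozilif], [muhkazu]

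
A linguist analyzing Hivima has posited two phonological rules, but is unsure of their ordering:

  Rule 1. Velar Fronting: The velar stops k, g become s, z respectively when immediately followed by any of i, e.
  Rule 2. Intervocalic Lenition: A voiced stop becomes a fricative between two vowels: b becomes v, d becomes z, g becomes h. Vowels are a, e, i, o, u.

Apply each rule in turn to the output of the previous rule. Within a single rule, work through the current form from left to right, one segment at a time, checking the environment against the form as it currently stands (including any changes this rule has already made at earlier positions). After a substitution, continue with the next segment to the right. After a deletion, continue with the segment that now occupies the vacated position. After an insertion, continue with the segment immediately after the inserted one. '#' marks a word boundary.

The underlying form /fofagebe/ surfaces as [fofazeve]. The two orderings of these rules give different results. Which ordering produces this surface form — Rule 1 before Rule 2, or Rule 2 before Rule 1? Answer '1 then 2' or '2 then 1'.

Order 1 then 2:
  1 Velar Fronting: [fofagebe] → [fofazebe]
  2 Intervocalic Lenition: [fofazebe] → [fofazeve]
  result: [fofazeve]
Order 2 then 1:
  2 Intervocalic Lenition: [fofagebe] → [fofaheve]
  1 Velar Fronting: no change — [fofaheve]
  result: [fofaheve]

1 then 2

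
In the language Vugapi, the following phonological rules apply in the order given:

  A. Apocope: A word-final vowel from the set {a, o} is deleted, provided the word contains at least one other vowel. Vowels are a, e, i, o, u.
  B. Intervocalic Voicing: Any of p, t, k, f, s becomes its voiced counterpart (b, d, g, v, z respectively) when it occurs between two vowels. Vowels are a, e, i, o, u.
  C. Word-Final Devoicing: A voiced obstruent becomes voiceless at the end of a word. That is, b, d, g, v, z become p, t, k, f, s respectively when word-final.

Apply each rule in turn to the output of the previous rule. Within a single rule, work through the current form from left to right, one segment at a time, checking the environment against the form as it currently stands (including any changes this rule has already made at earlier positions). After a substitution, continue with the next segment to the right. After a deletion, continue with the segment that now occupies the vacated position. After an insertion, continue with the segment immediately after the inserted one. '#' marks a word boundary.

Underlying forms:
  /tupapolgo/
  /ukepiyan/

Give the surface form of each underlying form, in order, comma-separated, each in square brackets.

/tupapolgo/:
  A Apocope: [tupapolgo] → [tupapolg]
  B Intervocalic Voicing: [tupapolg] → [tubabolg]
  C Word-Final Devoicing: [tubabolg] → [tubabolk]
/ukepiyan/:
  A Apocope: no change — [ukepiyan]
  B Intervocalic Voicing: [ukepiyan] → [ugebiyan]
  C Word-Final Devoicing: no change — [ugebiyan]

[tubabolk], [ugebiyan]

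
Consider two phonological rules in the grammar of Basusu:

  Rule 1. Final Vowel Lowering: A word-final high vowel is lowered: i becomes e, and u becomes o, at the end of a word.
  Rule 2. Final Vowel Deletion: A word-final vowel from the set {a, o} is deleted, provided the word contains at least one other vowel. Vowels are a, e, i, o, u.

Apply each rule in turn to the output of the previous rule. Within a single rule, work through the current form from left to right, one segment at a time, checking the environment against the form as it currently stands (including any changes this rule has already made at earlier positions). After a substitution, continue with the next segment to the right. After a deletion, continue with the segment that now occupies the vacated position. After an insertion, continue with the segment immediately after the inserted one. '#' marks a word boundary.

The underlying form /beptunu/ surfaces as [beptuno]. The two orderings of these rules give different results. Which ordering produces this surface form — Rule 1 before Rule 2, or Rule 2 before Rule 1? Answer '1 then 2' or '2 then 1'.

Order 1 then 2:
  1 Final Vowel Lowering: [beptunu] → [beptuno]
  2 Final Vowel Deletion: [beptuno] → [beptun]
  result: [beptun]
Order 2 then 1:
  2 Final Vowel Deletion: no change — [beptunu]
  1 Final Vowel Lowering: [beptunu] → [beptuno]
  result: [beptuno]

2 then 1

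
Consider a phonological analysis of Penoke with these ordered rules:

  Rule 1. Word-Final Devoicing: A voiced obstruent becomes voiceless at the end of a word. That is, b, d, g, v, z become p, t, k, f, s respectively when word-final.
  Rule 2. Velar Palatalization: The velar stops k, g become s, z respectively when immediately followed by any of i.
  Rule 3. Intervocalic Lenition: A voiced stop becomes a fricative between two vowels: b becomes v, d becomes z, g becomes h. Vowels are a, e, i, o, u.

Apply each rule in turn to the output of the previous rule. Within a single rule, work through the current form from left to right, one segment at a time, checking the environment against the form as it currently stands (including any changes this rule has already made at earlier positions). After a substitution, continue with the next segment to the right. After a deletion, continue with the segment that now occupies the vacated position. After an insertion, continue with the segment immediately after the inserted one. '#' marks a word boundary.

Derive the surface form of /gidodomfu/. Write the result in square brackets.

Rule 1 Word-Final Devoicing: no change — [gidodomfu]
Rule 2 Velar Palatalization: [gidodomfu] → [zidodomfu]
Rule 3 Intervocalic Lenition: [zidodomfu] → [zizozomfu]

[zizozomfu]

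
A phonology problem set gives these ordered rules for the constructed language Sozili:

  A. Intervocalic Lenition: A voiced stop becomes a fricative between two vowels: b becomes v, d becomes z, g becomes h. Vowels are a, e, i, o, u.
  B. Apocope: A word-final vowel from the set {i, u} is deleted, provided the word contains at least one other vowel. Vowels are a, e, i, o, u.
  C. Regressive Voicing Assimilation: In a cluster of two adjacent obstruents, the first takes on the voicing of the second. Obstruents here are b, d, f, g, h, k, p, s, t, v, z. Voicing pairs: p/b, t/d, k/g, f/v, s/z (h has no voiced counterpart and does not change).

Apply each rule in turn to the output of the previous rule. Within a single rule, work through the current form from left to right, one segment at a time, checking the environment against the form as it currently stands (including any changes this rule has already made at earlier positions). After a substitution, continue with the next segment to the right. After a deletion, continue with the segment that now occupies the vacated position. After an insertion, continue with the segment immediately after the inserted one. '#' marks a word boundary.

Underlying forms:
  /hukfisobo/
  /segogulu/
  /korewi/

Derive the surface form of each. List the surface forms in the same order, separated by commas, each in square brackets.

[hukfisovo], [sehohul], [korew]

/hukfisobo/:
  A Intervocalic Lenition: [hukfisobo] → [hukfisovo]
  B Apocope: no change — [hukfisovo]
  C Regressive Voicing Assimilation: no change — [hukfisovo]
/segogulu/:
  A Intervocalic Lenition: [segogulu] → [sehohulu]
  B Apocope: [sehohulu] → [sehohul]
  C Regressive Voicing Assimilation: no change — [sehohul]
/korewi/:
  A Intervocalic Lenition: no change — [korewi]
  B Apocope: [korewi] → [korew]
  C Regressive Voicing Assimilation: no change — [korew]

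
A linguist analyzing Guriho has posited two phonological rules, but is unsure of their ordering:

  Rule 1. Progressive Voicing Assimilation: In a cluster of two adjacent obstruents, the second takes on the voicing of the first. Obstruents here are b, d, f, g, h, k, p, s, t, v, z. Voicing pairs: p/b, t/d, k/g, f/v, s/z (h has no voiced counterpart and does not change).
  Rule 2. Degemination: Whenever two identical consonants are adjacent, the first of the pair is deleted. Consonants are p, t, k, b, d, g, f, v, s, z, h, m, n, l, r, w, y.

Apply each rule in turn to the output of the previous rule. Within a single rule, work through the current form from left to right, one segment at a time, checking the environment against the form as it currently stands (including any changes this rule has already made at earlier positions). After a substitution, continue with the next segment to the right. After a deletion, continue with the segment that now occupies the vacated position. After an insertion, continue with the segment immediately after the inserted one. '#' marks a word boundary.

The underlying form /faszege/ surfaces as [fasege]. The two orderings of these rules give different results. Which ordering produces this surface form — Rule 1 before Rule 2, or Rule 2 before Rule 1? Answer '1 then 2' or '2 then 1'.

Order 1 then 2:
  1 Progressive Voicing Assimilation: [faszege] → [fassege]
  2 Degemination: [fassege] → [fasege]
  result: [fasege]
Order 2 then 1:
  2 Degemination: no change — [faszege]
  1 Progressive Voicing Assimilation: [faszege] → [fassege]
  result: [fassege]

1 then 2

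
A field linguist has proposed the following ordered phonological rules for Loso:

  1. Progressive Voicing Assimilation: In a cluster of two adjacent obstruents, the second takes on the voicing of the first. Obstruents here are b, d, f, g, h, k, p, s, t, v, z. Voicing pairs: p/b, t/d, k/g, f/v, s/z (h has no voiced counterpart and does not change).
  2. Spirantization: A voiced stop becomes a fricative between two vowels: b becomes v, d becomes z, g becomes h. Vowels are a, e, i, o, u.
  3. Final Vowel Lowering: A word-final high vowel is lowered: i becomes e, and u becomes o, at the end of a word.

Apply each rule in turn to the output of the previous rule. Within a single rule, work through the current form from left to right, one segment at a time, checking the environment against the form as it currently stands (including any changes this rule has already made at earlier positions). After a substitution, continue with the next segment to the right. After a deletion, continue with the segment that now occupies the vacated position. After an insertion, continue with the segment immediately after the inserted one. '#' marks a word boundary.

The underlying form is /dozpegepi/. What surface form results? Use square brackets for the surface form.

[dozbehepe]

1 Progressive Voicing Assimilation: [dozpegepi] → [dozbegepi]
2 Spirantization: [dozbegepi] → [dozbehepi]
3 Final Vowel Lowering: [dozbehepi] → [dozbehepe]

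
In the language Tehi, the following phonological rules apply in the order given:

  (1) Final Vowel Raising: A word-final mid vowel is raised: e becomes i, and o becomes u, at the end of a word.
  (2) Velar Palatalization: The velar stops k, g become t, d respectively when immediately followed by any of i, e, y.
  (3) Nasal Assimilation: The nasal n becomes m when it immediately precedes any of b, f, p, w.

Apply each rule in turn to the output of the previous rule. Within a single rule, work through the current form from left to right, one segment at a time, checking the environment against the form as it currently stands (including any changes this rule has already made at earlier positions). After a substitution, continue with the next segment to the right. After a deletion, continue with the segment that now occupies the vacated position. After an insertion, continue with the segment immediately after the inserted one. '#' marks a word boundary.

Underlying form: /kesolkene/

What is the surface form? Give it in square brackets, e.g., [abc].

(1) Final Vowel Raising: [kesolkene] → [kesolkeni]
(2) Velar Palatalization: [kesolkeni] → [tesolteni]
(3) Nasal Assimilation: no change — [tesolteni]

[tesolteni]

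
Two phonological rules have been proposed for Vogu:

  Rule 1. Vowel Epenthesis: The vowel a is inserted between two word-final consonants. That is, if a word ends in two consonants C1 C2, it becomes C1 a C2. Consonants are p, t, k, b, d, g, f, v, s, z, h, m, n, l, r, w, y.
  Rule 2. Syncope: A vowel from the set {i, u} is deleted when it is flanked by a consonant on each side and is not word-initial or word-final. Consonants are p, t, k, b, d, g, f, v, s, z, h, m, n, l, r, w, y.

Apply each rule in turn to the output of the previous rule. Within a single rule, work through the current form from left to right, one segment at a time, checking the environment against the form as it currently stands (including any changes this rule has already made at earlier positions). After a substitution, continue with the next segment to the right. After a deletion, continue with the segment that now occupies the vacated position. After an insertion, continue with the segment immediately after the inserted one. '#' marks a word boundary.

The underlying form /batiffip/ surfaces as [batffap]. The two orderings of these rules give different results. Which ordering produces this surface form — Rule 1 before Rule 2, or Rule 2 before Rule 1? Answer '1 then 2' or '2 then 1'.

2 then 1

Order 1 then 2:
  1 Vowel Epenthesis: no change — [batiffip]
  2 Syncope: [batiffip] → [batffp]
  result: [batffp]
Order 2 then 1:
  2 Syncope: [batiffip] → [batffp]
  1 Vowel Epenthesis: [batffp] → [batffap]
  result: [batffap]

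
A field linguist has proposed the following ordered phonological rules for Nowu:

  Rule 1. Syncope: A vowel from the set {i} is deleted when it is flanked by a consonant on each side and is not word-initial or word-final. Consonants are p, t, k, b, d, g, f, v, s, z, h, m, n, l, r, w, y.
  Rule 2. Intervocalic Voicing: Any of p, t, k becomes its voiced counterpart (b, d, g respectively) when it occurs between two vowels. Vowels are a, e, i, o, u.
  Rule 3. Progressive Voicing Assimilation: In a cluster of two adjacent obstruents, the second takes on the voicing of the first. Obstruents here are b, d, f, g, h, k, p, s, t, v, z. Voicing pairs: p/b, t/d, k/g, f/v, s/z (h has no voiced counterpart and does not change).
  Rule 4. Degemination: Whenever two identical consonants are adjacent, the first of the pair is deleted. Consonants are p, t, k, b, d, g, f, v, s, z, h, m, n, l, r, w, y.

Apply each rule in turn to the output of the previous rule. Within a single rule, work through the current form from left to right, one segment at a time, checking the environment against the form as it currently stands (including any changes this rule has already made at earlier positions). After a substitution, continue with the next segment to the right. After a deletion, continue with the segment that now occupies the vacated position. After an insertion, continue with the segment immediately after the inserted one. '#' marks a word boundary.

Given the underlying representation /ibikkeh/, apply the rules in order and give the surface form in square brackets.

[ibgeh]

Rule 1 Syncope: [ibikkeh] → [ibkkeh]
Rule 2 Intervocalic Voicing: no change — [ibkkeh]
Rule 3 Progressive Voicing Assimilation: [ibkkeh] → [ibggeh]
Rule 4 Degemination: [ibggeh] → [ibgeh]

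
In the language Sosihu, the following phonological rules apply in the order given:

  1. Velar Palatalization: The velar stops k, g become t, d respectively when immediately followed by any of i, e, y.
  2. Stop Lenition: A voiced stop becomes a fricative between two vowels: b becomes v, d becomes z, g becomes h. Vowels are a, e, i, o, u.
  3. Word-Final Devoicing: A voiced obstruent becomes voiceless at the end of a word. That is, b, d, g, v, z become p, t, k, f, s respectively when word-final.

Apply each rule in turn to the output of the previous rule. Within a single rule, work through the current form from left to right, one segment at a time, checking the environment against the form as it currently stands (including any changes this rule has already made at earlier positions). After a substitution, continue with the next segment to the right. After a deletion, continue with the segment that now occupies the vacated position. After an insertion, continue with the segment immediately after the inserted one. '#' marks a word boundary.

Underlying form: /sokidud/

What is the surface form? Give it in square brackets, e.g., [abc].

[sotizut]

1 Velar Palatalization: [sokidud] → [sotidud]
2 Stop Lenition: [sotidud] → [sotizud]
3 Word-Final Devoicing: [sotizud] → [sotizut]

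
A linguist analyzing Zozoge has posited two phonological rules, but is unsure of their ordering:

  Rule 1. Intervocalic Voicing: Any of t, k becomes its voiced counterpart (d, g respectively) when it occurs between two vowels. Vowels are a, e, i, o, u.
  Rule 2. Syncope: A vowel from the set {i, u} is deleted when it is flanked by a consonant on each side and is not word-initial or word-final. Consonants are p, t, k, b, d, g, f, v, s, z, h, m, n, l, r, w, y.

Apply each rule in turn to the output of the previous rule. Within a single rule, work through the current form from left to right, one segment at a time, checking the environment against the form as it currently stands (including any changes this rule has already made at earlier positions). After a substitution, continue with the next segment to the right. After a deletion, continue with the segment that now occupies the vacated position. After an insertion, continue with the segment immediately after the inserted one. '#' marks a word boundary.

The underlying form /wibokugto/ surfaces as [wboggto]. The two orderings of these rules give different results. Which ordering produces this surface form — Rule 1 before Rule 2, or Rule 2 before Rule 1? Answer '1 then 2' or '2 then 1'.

Order 1 then 2:
  1 Intervocalic Voicing: [wibokugto] → [wibogugto]
  2 Syncope: [wibogugto] → [wboggto]
  result: [wboggto]
Order 2 then 1:
  2 Syncope: [wibokugto] → [wbokgto]
  1 Intervocalic Voicing: no change — [wbokgto]
  result: [wbokgto]

1 then 2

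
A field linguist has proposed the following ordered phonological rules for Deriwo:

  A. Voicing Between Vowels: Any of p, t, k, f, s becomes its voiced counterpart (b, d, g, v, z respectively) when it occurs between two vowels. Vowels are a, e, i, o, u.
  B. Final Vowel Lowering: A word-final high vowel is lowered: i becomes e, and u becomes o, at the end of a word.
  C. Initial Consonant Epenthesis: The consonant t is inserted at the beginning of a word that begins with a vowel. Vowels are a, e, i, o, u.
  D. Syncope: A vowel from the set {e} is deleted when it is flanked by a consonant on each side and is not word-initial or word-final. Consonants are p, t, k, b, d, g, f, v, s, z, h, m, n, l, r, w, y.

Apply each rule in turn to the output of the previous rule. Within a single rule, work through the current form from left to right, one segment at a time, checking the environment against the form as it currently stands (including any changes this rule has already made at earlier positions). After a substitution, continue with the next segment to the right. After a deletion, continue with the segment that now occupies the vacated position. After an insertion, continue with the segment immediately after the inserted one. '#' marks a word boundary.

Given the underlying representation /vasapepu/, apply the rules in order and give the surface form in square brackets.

A Voicing Between Vowels: [vasapepu] → [vazabebu]
B Final Vowel Lowering: [vazabebu] → [vazabebo]
C Initial Consonant Epenthesis: no change — [vazabebo]
D Syncope: [vazabebo] → [vazabbo]

[vazabbo]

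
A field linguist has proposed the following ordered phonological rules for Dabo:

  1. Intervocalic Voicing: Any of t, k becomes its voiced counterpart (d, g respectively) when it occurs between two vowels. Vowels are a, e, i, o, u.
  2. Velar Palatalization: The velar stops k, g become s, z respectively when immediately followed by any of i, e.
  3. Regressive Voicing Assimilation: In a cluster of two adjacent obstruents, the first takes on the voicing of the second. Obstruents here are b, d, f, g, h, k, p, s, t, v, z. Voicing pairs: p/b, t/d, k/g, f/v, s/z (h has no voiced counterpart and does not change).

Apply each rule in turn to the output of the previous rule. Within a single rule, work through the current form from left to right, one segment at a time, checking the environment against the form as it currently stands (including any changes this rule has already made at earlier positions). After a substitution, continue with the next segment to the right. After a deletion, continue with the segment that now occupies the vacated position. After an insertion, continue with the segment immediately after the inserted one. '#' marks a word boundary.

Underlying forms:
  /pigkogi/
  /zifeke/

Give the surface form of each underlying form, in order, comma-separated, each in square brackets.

[pikkozi], [zifeze]

/pigkogi/:
  1 Intervocalic Voicing: no change — [pigkogi]
  2 Velar Palatalization: [pigkogi] → [pigkozi]
  3 Regressive Voicing Assimilation: [pigkozi] → [pikkozi]
/zifeke/:
  1 Intervocalic Voicing: [zifeke] → [zifege]
  2 Velar Palatalization: [zifege] → [zifeze]
  3 Regressive Voicing Assimilation: no change — [zifeze]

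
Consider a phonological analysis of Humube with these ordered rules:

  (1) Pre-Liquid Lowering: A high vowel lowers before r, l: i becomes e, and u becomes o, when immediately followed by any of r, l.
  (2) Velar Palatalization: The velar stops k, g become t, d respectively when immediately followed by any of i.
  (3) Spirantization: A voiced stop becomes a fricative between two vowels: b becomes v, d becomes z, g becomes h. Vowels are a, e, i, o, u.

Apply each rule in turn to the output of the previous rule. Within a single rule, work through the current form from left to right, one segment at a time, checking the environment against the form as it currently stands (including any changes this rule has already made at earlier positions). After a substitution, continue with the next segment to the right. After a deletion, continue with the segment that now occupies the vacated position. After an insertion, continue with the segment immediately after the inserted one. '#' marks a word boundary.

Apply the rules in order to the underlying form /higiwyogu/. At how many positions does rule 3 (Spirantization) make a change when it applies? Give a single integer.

(1) Pre-Liquid Lowering: no change — [higiwyogu]
(2) Velar Palatalization: [higiwyogu] → [hidiwyogu]
(3) Spirantization: [hidiwyogu] → [hiziwyohu]
Rule 3 changed 2 position(s).

2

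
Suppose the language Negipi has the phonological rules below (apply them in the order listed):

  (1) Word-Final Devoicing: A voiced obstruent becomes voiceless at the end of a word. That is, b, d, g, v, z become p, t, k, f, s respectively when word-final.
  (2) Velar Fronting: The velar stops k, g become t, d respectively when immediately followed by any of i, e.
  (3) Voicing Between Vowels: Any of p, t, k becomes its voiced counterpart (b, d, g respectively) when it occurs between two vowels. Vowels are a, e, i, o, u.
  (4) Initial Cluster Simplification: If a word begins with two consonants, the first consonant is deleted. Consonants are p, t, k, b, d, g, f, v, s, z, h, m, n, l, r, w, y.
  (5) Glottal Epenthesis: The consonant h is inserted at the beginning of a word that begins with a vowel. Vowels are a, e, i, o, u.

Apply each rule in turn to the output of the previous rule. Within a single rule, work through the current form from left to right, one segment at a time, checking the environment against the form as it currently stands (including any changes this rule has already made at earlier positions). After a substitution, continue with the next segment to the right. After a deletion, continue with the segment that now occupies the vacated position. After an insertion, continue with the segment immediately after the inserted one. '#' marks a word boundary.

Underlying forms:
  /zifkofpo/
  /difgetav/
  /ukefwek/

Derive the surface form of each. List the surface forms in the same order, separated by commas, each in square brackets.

[zifkofpo], [difdedaf], [hudefwek]

/zifkofpo/:
  (1) Word-Final Devoicing: no change — [zifkofpo]
  (2) Velar Fronting: no change — [zifkofpo]
  (3) Voicing Between Vowels: no change — [zifkofpo]
  (4) Initial Cluster Simplification: no change — [zifkofpo]
  (5) Glottal Epenthesis: no change — [zifkofpo]
/difgetav/:
  (1) Word-Final Devoicing: [difgetav] → [difgetaf]
  (2) Velar Fronting: [difgetaf] → [difdetaf]
  (3) Voicing Between Vowels: [difdetaf] → [difdedaf]
  (4) Initial Cluster Simplification: no change — [difdedaf]
  (5) Glottal Epenthesis: no change — [difdedaf]
/ukefwek/:
  (1) Word-Final Devoicing: no change — [ukefwek]
  (2) Velar Fronting: [ukefwek] → [utefwek]
  (3) Voicing Between Vowels: [utefwek] → [udefwek]
  (4) Initial Cluster Simplification: no change — [udefwek]
  (5) Glottal Epenthesis: [udefwek] → [hudefwek]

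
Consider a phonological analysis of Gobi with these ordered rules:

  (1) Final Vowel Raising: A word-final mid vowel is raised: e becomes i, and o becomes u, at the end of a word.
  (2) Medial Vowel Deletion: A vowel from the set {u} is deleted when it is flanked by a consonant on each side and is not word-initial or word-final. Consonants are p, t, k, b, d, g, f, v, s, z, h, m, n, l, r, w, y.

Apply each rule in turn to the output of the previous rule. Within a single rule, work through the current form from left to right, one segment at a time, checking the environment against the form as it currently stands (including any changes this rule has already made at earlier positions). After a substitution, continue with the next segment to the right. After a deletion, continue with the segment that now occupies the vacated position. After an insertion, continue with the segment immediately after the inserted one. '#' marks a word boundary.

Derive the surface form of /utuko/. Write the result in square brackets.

[utku]

(1) Final Vowel Raising: [utuko] → [utuku]
(2) Medial Vowel Deletion: [utuku] → [utku]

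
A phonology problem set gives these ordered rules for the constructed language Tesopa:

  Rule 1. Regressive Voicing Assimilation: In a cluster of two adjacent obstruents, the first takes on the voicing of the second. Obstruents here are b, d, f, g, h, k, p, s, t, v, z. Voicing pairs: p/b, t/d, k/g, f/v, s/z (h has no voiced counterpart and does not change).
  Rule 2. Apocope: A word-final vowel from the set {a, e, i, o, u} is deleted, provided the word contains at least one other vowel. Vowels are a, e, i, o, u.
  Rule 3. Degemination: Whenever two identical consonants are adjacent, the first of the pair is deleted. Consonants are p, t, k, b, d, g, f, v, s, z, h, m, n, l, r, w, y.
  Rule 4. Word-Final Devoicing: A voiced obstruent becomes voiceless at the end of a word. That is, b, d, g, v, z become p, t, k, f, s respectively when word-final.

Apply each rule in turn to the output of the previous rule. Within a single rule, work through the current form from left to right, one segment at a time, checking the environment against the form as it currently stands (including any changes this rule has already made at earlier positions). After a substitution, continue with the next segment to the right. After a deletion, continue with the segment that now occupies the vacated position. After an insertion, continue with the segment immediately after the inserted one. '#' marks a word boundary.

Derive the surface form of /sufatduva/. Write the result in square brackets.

[sufaduf]

Rule 1 Regressive Voicing Assimilation: [sufatduva] → [sufadduva]
Rule 2 Apocope: [sufadduva] → [sufadduv]
Rule 3 Degemination: [sufadduv] → [sufaduv]
Rule 4 Word-Final Devoicing: [sufaduv] → [sufaduf]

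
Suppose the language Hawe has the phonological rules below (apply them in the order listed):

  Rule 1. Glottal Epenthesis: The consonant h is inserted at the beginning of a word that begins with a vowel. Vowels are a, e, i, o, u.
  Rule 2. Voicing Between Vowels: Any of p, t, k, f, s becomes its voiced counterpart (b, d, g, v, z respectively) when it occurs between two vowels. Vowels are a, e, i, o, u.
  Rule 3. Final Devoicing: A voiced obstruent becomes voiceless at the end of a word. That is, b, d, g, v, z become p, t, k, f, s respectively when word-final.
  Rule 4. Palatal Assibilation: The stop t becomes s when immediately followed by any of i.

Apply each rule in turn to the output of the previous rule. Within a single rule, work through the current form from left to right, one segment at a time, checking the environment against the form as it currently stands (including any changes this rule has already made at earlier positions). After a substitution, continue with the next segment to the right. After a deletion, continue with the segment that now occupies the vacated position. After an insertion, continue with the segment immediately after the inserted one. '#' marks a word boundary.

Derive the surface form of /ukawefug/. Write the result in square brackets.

Rule 1 Glottal Epenthesis: [ukawefug] → [hukawefug]
Rule 2 Voicing Between Vowels: [hukawefug] → [hugawevug]
Rule 3 Final Devoicing: [hugawevug] → [hugawevuk]
Rule 4 Palatal Assibilation: no change — [hugawevuk]

[hugawevuk]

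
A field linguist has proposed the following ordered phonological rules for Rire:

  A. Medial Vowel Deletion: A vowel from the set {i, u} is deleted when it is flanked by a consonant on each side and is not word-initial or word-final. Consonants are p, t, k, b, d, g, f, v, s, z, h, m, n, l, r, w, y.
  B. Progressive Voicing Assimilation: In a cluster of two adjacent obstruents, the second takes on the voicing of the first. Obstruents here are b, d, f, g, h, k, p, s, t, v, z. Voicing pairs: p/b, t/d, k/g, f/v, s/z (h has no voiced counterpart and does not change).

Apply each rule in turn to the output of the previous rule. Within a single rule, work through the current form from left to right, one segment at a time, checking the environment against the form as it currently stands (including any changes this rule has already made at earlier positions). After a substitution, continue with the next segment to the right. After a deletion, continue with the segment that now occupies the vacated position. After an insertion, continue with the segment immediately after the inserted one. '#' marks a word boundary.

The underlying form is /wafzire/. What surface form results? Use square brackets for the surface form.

[wafsre]

A Medial Vowel Deletion: [wafzire] → [wafzre]
B Progressive Voicing Assimilation: [wafzre] → [wafsre]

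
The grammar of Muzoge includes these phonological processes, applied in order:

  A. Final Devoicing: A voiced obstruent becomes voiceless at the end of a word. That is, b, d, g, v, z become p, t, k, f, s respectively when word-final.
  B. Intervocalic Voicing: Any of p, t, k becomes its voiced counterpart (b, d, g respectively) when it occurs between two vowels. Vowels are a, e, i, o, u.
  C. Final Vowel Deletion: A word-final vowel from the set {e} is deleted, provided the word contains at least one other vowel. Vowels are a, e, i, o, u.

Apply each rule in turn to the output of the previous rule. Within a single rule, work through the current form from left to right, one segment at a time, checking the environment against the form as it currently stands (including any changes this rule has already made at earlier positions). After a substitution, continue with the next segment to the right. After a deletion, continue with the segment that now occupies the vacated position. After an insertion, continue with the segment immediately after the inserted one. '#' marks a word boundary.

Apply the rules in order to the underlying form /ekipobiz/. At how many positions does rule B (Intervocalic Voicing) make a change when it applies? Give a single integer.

2

A Final Devoicing: [ekipobiz] → [ekipobis]
B Intervocalic Voicing: [ekipobis] → [egibobis]
C Final Vowel Deletion: no change — [egibobis]
Rule B changed 2 position(s).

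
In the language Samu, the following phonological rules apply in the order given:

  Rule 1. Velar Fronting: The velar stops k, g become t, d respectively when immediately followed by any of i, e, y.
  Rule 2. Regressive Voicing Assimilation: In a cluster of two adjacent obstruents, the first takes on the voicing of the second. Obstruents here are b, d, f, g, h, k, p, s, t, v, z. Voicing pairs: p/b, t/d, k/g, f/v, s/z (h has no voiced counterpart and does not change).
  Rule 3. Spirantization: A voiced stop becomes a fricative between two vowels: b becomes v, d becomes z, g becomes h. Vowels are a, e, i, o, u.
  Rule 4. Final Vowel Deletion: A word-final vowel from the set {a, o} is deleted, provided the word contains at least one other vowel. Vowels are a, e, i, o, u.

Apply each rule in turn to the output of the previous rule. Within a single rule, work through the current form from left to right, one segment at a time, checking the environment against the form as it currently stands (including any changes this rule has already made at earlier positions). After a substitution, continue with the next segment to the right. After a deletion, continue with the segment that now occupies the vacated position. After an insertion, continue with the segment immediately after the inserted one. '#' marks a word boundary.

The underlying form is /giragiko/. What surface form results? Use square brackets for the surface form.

Rule 1 Velar Fronting: [giragiko] → [diradiko]
Rule 2 Regressive Voicing Assimilation: no change — [diradiko]
Rule 3 Spirantization: [diradiko] → [diraziko]
Rule 4 Final Vowel Deletion: [diraziko] → [dirazik]

[dirazik]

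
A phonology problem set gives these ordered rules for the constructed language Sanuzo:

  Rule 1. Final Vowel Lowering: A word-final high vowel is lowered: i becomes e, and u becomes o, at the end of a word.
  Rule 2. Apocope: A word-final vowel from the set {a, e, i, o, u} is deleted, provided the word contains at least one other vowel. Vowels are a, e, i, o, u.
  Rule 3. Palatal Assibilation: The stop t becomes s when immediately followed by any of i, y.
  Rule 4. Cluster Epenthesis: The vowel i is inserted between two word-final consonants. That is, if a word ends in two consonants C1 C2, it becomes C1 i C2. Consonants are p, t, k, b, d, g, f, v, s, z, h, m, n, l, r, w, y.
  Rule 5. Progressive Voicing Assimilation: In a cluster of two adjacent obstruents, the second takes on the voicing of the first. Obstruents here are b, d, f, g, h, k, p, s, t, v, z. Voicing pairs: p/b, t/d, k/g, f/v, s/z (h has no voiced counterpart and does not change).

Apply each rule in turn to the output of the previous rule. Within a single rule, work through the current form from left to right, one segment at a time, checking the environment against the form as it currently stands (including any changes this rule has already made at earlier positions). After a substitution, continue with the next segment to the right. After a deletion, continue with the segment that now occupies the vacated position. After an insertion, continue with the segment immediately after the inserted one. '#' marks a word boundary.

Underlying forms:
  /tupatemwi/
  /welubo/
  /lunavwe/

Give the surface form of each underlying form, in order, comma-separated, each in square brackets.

[tupatemiw], [welub], [lunaviw]

/tupatemwi/:
  Rule 1 Final Vowel Lowering: [tupatemwi] → [tupatemwe]
  Rule 2 Apocope: [tupatemwe] → [tupatemw]
  Rule 3 Palatal Assibilation: no change — [tupatemw]
  Rule 4 Cluster Epenthesis: [tupatemw] → [tupatemiw]
  Rule 5 Progressive Voicing Assimilation: no change — [tupatemiw]
/welubo/:
  Rule 1 Final Vowel Lowering: no change — [welubo]
  Rule 2 Apocope: [welubo] → [welub]
  Rule 3 Palatal Assibilation: no change — [welub]
  Rule 4 Cluster Epenthesis: no change — [welub]
  Rule 5 Progressive Voicing Assimilation: no change — [welub]
/lunavwe/:
  Rule 1 Final Vowel Lowering: no change — [lunavwe]
  Rule 2 Apocope: [lunavwe] → [lunavw]
  Rule 3 Palatal Assibilation: no change — [lunavw]
  Rule 4 Cluster Epenthesis: [lunavw] → [lunaviw]
  Rule 5 Progressive Voicing Assimilation: no change — [lunaviw]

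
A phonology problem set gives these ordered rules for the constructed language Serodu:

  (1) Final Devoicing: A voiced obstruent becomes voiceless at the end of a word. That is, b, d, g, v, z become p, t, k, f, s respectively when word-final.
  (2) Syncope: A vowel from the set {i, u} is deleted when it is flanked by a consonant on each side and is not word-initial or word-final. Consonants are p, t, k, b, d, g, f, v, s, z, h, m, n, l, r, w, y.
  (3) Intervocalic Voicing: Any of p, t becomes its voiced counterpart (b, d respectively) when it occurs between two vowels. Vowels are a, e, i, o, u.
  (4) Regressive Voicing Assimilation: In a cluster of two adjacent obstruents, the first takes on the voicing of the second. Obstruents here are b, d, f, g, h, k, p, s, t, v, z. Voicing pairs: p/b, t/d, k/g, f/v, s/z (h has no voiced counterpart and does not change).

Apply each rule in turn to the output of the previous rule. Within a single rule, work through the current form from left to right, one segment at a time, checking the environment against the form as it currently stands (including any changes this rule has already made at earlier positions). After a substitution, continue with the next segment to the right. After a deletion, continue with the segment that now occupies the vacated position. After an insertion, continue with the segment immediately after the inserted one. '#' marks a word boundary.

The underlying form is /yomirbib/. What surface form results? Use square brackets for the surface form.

(1) Final Devoicing: [yomirbib] → [yomirbip]
(2) Syncope: [yomirbip] → [yomrbp]
(3) Intervocalic Voicing: no change — [yomrbp]
(4) Regressive Voicing Assimilation: [yomrbp] → [yomrpp]

[yomrpp]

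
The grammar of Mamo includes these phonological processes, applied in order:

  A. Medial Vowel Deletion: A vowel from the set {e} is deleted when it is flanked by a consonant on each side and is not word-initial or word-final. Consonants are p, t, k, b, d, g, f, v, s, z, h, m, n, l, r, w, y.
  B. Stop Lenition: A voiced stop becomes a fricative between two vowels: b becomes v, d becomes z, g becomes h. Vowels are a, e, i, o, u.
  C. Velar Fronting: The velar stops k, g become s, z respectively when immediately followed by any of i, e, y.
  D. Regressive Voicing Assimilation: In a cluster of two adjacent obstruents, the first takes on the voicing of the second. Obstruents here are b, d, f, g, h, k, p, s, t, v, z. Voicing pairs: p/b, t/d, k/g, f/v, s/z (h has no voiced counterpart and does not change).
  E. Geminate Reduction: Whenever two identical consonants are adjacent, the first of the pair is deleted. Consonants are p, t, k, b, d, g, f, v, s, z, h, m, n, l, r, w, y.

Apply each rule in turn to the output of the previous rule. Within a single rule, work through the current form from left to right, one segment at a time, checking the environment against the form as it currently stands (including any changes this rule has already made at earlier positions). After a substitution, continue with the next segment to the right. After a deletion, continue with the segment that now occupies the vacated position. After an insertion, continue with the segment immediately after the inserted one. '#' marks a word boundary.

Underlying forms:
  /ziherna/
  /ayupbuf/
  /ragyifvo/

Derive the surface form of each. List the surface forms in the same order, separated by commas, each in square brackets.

[zihrna], [ayubuf], [razyivo]

/ziherna/:
  A Medial Vowel Deletion: [ziherna] → [zihrna]
  B Stop Lenition: no change — [zihrna]
  C Velar Fronting: no change — [zihrna]
  D Regressive Voicing Assimilation: no change — [zihrna]
  E Geminate Reduction: no change — [zihrna]
/ayupbuf/:
  A Medial Vowel Deletion: no change — [ayupbuf]
  B Stop Lenition: no change — [ayupbuf]
  C Velar Fronting: no change — [ayupbuf]
  D Regressive Voicing Assimilation: [ayupbuf] → [ayubbuf]
  E Geminate Reduction: [ayubbuf] → [ayubuf]
/ragyifvo/:
  A Medial Vowel Deletion: no change — [ragyifvo]
  B Stop Lenition: no change — [ragyifvo]
  C Velar Fronting: [ragyifvo] → [razyifvo]
  D Regressive Voicing Assimilation: [razyifvo] → [razyivvo]
  E Geminate Reduction: [razyivvo] → [razyivo]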